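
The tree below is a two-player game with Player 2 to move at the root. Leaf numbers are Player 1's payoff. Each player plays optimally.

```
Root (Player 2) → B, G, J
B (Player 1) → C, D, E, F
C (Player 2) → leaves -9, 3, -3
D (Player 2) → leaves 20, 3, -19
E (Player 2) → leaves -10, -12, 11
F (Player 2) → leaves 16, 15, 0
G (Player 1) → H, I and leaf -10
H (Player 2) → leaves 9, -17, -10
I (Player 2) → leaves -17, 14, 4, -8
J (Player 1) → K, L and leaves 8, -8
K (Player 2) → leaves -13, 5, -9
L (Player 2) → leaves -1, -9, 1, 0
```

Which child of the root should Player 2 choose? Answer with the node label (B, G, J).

C (Player 2): min(-9, 3, -3) = -9
D (Player 2): min(20, 3, -19) = -19
E (Player 2): min(-10, -12, 11) = -12
F (Player 2): min(16, 15, 0) = 0
B (Player 1): max(-9, -19, -12, 0) = 0
H (Player 2): min(9, -17, -10) = -17
I (Player 2): min(-17, 14, 4, -8) = -17
G (Player 1): max(-17, -17, -10) = -10
K (Player 2): min(-13, 5, -9) = -13
L (Player 2): min(-1, -9, 1, 0) = -9
J (Player 1): max(-13, -9, 8, -8) = 8
Root (Player 2): min(0, -10, 8) = -10
Player 2 picks the child with the lowest value: G (value -10).

G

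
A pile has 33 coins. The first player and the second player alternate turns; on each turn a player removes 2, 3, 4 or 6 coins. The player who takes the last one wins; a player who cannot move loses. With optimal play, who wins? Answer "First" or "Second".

i:   0  1  2  3  4  5  6  7  8  9 10 11 12 13 14 15 16 17 18 19 20 21 22 23 24 25 26 27 28 29 30 31 32 33
     L  L  W  W  W  W  W  W  L  L  W  W  W  W  W  W  L  L  W  W  W  W  W  W  L  L  W  W  W  W  W  W  L  L
Position 33 is L, so the second player wins.

Second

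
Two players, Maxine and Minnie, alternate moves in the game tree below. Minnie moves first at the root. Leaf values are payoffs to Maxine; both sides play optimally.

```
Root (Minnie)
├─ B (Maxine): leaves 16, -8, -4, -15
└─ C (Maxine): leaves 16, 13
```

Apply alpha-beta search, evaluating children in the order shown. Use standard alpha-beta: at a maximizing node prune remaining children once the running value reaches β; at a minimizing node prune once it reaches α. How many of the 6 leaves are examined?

B [α=-∞,β=+∞]: v=16
C [α=-∞,β=16]: v=16 after child 1 ≥ β → β-cutoff, skip 1
Root [α=-∞,β=+∞]: v=16
Leaves evaluated: 5 of 6.

5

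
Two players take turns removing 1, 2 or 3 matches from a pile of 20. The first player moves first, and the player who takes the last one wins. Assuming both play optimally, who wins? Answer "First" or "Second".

Second

i:   0  1  2  3  4  5  6  7  8  9 10 11 12 13 14 15 16 17 18 19 20
     L  W  W  W  L  W  W  W  L  W  W  W  L  W  W  W  L  W  W  W  L
Position 20 is L, so the second player wins.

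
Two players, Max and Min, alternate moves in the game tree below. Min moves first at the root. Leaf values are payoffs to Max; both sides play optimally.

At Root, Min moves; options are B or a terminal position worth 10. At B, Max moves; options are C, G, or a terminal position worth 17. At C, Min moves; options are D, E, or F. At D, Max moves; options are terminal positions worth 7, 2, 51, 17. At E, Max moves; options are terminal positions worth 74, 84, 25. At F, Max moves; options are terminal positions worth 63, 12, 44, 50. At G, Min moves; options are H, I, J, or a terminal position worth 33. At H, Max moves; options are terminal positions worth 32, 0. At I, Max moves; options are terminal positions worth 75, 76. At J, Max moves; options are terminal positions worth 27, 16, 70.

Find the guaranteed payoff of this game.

10

D (Max): max(7, 2, 51, 17) = 51
E (Max): max(74, 84, 25) = 84
F (Max): max(63, 12, 44, 50) = 63
C (Min): min(51, 84, 63) = 51
H (Max): max(32, 0) = 32
I (Max): max(75, 76) = 76
J (Max): max(27, 16, 70) = 70
G (Min): min(32, 76, 70, 33) = 32
B (Max): max(51, 32, 17) = 51
Root (Min): min(51, 10) = 10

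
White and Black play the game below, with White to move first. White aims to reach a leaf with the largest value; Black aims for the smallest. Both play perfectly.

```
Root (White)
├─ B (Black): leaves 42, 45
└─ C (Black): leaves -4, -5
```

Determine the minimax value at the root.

42

B (Black): min(42, 45) = 42
C (Black): min(-4, -5) = -5
Root (White): max(42, -5) = 42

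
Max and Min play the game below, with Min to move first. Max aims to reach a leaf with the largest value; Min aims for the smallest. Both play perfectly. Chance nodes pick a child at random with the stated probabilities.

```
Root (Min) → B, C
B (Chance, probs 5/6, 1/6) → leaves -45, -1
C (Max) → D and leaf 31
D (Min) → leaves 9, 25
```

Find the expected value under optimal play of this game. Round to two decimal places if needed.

-37.67

B (Chance): 5/6·-45 + 1/6·-1 = -37.67
D (Min): min(9, 25) = 9
C (Max): max(9, 31) = 31
Root (Min): min(-37.67, 31) = -37.67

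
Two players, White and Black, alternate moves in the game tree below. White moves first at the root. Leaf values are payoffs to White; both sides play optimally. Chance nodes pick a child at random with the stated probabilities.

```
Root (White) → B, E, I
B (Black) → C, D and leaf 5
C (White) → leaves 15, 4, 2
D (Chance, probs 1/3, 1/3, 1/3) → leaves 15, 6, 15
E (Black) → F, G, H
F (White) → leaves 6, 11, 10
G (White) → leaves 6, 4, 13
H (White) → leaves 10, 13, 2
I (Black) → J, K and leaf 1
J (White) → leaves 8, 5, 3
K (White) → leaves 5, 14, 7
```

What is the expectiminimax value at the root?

11

C (White): max(15, 4, 2) = 15
D (Chance): 1/3·15 + 1/3·6 + 1/3·15 = 12
B (Black): min(15, 12, 5) = 5
F (White): max(6, 11, 10) = 11
G (White): max(6, 4, 13) = 13
H (White): max(10, 13, 2) = 13
E (Black): min(11, 13, 13) = 11
J (White): max(8, 5, 3) = 8
K (White): max(5, 14, 7) = 14
I (Black): min(8, 14, 1) = 1
Root (White): max(5, 11, 1) = 11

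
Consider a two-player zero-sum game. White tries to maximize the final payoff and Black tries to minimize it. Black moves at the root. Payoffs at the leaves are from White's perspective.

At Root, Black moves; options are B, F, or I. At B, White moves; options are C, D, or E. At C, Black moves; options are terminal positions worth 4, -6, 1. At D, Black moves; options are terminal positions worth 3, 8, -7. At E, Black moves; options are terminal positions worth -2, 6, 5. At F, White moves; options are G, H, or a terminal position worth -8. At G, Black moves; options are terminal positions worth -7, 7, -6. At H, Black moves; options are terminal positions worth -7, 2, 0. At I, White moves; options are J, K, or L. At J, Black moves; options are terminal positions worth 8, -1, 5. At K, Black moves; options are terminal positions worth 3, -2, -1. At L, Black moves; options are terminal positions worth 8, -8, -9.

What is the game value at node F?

-7

G: min(-7, 7, -6) = -7
H: min(-7, 2, 0) = -7
F: max(-7, -7, -8) = -7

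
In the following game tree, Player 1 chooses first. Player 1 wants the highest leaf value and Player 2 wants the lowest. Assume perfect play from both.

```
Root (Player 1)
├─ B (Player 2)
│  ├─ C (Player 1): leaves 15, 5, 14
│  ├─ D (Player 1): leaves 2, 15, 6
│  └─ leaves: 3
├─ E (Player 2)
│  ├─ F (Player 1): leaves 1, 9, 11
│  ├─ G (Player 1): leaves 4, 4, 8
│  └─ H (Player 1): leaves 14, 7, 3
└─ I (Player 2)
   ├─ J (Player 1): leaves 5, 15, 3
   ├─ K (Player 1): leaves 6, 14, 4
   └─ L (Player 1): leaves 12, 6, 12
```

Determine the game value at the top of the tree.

12

C (Player 1): max(15, 5, 14) = 15
D (Player 1): max(2, 15, 6) = 15
B (Player 2): min(15, 15, 3) = 3
F (Player 1): max(1, 9, 11) = 11
G (Player 1): max(4, 4, 8) = 8
H (Player 1): max(14, 7, 3) = 14
E (Player 2): min(11, 8, 14) = 8
J (Player 1): max(5, 15, 3) = 15
K (Player 1): max(6, 14, 4) = 14
L (Player 1): max(12, 6, 12) = 12
I (Player 2): min(15, 14, 12) = 12
Root (Player 1): max(3, 8, 12) = 12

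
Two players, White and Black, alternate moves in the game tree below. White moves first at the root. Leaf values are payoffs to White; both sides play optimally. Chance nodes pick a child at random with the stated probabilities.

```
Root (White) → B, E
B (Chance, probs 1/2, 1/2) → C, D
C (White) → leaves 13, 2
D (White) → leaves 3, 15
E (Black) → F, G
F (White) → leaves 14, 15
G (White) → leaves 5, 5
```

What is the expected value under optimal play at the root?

14

C (White): max(13, 2) = 13
D (White): max(3, 15) = 15
B (Chance): 1/2·13 + 1/2·15 = 14
F (White): max(14, 15) = 15
G (White): max(5, 5) = 5
E (Black): min(15, 5) = 5
Root (White): max(14, 5) = 14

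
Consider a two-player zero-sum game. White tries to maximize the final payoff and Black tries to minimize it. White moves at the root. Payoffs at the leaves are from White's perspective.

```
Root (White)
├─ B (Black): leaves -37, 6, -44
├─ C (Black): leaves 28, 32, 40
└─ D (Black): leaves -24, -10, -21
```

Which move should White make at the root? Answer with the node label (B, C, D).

B (Black): min(-37, 6, -44) = -44
C (Black): min(28, 32, 40) = 28
D (Black): min(-24, -10, -21) = -24
Root (White): max(-44, 28, -24) = 28
White picks the child with the highest value: C (value 28).

C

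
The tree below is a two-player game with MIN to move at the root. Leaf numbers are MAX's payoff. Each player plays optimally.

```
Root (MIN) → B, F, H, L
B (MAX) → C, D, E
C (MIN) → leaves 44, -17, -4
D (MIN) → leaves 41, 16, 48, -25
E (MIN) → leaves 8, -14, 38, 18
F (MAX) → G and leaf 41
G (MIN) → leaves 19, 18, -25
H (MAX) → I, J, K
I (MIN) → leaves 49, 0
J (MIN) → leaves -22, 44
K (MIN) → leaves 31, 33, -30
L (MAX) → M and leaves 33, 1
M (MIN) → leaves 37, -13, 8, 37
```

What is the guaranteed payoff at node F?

41

G: min(19, 18, -25) = -25
F: max(-25, 41) = 41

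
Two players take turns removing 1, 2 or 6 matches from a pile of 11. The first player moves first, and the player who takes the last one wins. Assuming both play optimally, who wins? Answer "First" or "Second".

Compute winning (W) and losing (L) positions by backward induction:
i:   0  1  2  3  4  5  6  7  8  9 10 11
     L  W  W  L  W  W  W  L  W  W  L  W
Position 11 is W, so the first player wins.

First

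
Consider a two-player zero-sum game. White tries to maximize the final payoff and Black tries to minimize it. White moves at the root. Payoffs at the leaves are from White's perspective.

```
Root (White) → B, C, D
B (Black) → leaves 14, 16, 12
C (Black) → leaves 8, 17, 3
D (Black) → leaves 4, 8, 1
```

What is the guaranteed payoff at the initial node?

B (Black): min(14, 16, 12) = 12
C (Black): min(8, 17, 3) = 3
D (Black): min(4, 8, 1) = 1
Root (White): max(12, 3, 1) = 12

12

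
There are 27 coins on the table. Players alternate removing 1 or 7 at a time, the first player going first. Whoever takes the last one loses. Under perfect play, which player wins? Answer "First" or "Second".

Second

Compute winning (W) and losing (L) positions by backward induction:
i:   0  1  2  3  4  5  6  7  8  9 10 11 12 13 14 15 16 17 18 19 20 21 22 23 24 25 26 27
     W  L  W  L  W  L  W  L  W  L  W  L  W  L  W  L  W  L  W  L  W  L  W  L  W  L  W  L
Position 27 is L, so the second player wins.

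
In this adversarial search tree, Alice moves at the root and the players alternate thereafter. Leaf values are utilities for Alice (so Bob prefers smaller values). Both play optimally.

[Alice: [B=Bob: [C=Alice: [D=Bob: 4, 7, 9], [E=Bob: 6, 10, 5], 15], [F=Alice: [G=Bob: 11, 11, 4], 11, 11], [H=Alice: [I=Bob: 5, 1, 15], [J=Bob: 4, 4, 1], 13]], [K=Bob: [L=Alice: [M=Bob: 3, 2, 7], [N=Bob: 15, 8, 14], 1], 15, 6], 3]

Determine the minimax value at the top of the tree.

D (Bob): min(4, 7, 9) = 4
E (Bob): min(6, 10, 5) = 5
C (Alice): max(4, 5, 15) = 15
G (Bob): min(11, 11, 4) = 4
F (Alice): max(4, 11, 11) = 11
I (Bob): min(5, 1, 15) = 1
J (Bob): min(4, 4, 1) = 1
H (Alice): max(1, 1, 13) = 13
B (Bob): min(15, 11, 13) = 11
M (Bob): min(3, 2, 7) = 2
N (Bob): min(15, 8, 14) = 8
L (Alice): max(2, 8, 1) = 8
K (Bob): min(8, 15, 6) = 6
Root (Alice): max(11, 6, 3) = 11

11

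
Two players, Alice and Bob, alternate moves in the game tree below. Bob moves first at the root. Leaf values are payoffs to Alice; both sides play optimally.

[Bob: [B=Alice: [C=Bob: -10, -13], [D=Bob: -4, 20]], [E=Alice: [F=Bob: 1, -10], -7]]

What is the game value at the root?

-7

C (Bob): min(-10, -13) = -13
D (Bob): min(-4, 20) = -4
B (Alice): max(-13, -4) = -4
F (Bob): min(1, -10) = -10
E (Alice): max(-10, -7) = -7
Root (Bob): min(-4, -7) = -7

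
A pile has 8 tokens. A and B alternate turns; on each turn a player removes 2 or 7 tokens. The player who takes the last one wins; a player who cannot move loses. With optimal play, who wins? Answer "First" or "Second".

First

W/L table (W = player to move can force a win):
i:   0  1  2  3  4  5  6  7  8
     L  L  W  W  L  L  W  W  W
Position 8 is W, so the first player wins.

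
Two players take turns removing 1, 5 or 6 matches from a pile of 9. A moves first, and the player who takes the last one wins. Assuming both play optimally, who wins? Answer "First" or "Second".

First

Mark each pile size as W (mover wins) or L (mover loses):
i:   0  1  2  3  4  5  6  7  8  9
     L  W  L  W  L  W  W  W  W  W
Position 9 is W, so the first player wins.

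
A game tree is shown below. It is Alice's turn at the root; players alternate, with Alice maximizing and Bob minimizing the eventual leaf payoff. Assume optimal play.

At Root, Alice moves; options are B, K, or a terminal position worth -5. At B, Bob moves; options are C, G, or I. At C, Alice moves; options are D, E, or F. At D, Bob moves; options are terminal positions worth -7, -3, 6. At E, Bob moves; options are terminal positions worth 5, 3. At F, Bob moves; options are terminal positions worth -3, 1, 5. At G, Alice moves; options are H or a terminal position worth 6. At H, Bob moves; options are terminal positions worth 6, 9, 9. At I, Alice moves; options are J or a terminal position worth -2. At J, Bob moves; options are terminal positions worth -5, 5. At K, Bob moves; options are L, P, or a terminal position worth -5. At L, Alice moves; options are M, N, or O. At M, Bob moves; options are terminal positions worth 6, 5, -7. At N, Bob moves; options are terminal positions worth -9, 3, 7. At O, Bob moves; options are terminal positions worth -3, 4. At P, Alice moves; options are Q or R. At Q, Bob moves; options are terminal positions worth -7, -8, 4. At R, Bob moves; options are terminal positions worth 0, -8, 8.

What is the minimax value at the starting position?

-2

D (Bob): min(-7, -3, 6) = -7
E (Bob): min(5, 3) = 3
F (Bob): min(-3, 1, 5) = -3
C (Alice): max(-7, 3, -3) = 3
H (Bob): min(6, 9, 9) = 6
G (Alice): max(6, 6) = 6
J (Bob): min(-5, 5) = -5
I (Alice): max(-5, -2) = -2
B (Bob): min(3, 6, -2) = -2
M (Bob): min(6, 5, -7) = -7
N (Bob): min(-9, 3, 7) = -9
O (Bob): min(-3, 4) = -3
L (Alice): max(-7, -9, -3) = -3
Q (Bob): min(-7, -8, 4) = -8
R (Bob): min(0, -8, 8) = -8
P (Alice): max(-8, -8) = -8
K (Bob): min(-3, -8, -5) = -8
Root (Alice): max(-2, -8, -5) = -2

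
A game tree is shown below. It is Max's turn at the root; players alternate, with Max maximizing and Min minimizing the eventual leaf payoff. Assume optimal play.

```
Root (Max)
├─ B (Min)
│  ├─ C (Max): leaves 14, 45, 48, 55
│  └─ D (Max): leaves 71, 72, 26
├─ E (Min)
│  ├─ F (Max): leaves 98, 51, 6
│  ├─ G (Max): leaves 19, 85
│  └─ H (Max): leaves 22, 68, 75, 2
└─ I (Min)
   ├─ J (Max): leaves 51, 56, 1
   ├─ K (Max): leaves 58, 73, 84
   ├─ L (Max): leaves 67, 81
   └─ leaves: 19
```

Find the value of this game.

75

C (Max): max(14, 45, 48, 55) = 55
D (Max): max(71, 72, 26) = 72
B (Min): min(55, 72) = 55
F (Max): max(98, 51, 6) = 98
G (Max): max(19, 85) = 85
H (Max): max(22, 68, 75, 2) = 75
E (Min): min(98, 85, 75) = 75
J (Max): max(51, 56, 1) = 56
K (Max): max(58, 73, 84) = 84
L (Max): max(67, 81) = 81
I (Min): min(56, 84, 81, 19) = 19
Root (Max): max(55, 75, 19) = 75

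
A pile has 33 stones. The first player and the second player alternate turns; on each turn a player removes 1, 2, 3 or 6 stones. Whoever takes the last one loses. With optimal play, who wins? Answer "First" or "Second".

Compute winning (W) and losing (L) positions by backward induction:
i:   0  1  2  3  4  5  6  7  8  9 10 11 12 13 14 15 16 17 18 19 20 21 22 23 24 25 26 27 28 29 30 31 32 33
     W  L  W  W  W  L  W  W  W  L  W  W  W  L  W  W  W  L  W  W  W  L  W  W  W  L  W  W  W  L  W  W  W  L
Position 33 is L, so the second player wins.

Second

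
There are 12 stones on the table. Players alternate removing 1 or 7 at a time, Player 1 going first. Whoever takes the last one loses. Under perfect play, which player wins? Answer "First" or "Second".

Positions where the player to move wins (W) vs loses (L):
i:   0  1  2  3  4  5  6  7  8  9 10 11 12
     W  L  W  L  W  L  W  L  W  L  W  L  W
Position 12 is W, so the first player wins.

First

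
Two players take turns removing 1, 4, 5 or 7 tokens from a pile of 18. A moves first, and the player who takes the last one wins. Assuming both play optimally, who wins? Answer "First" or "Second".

Positions where the player to move wins (W) vs loses (L):
i:   0  1  2  3  4  5  6  7  8  9 10 11 12 13 14 15 16 17 18
     L  W  L  W  W  W  W  W  L  W  L  W  W  W  W  W  L  W  L
Position 18 is L, so the second player wins.

Second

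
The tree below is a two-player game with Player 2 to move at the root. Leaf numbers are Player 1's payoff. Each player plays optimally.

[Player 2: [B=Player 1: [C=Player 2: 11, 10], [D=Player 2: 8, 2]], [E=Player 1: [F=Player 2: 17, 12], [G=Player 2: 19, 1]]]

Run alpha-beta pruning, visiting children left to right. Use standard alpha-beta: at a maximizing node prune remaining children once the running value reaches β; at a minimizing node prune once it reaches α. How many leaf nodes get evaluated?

5

C [α=-∞,β=+∞]: v=10
D [α=10,β=+∞]: v=8 after child 1 ≤ α → α-cutoff, skip 1
B [α=-∞,β=+∞]: v=10
F [α=-∞,β=10]: v=12
E [α=-∞,β=10]: v=12 after child 1 ≥ β → β-cutoff, skip 1
Root [α=-∞,β=+∞]: v=10
Leaves evaluated: 5 of 8.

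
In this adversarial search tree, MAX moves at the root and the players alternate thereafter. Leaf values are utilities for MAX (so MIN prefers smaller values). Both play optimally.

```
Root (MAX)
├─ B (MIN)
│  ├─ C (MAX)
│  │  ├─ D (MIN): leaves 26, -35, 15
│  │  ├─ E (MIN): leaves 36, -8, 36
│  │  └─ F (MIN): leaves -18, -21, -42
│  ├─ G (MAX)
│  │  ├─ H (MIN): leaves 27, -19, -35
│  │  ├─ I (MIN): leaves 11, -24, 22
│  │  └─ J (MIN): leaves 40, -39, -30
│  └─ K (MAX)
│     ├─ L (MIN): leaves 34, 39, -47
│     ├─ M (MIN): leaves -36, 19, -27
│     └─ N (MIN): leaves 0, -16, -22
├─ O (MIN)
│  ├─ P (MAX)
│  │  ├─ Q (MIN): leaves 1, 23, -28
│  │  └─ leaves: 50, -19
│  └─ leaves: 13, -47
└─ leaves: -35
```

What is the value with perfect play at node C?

-8

D: min(26, -35, 15) = -35
E: min(36, -8, 36) = -8
F: min(-18, -21, -42) = -42
C: max(-35, -8, -42) = -8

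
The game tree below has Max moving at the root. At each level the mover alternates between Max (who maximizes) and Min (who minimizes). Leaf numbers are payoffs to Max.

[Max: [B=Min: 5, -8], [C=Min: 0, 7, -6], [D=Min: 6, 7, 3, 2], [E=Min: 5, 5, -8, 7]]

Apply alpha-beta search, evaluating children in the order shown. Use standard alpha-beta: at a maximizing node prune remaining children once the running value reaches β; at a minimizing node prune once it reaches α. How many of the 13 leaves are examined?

B [α=-∞,β=+∞]: v=-8
C [α=-8,β=+∞]: v=-6
D [α=-6,β=+∞]: v=2
E [α=2,β=+∞]: v=-8 after child 3 ≤ α → α-cutoff, skip 1
Root [α=-∞,β=+∞]: v=2
Leaves evaluated: 12 of 13.

12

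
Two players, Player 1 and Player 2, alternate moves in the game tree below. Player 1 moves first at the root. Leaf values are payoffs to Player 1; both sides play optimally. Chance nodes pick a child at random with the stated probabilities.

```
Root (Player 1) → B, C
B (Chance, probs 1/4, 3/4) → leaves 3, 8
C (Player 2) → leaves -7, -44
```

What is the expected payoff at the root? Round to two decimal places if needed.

6.75

B (Chance): 1/4·3 + 3/4·8 = 6.75
C (Player 2): min(-7, -44) = -44
Root (Player 1): max(6.75, -44) = 6.75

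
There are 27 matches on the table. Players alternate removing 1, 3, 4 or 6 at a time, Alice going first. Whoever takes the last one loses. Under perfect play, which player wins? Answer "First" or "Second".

First

i:   0  1  2  3  4  5  6  7  8  9 10 11 12 13 14 15 16 17 18 19 20 21 22 23 24 25 26 27
     W  L  W  L  W  W  W  W  L  W  L  W  W  W  W  L  W  L  W  W  W  W  L  W  L  W  W  W
Position 27 is W, so the first player wins.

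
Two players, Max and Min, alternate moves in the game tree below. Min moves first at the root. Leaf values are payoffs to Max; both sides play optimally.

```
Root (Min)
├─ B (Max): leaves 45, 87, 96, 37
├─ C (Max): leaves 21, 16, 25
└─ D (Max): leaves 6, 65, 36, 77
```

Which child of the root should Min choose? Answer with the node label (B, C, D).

B (Max): max(45, 87, 96, 37) = 96
C (Max): max(21, 16, 25) = 25
D (Max): max(6, 65, 36, 77) = 77
Root (Min): min(96, 25, 77) = 25
Min picks the child with the lowest value: C (value 25).

C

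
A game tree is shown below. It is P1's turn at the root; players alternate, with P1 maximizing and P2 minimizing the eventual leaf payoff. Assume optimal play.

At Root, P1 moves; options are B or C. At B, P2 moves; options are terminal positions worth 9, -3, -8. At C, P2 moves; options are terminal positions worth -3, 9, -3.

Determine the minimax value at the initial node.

-3

B (P2): min(9, -3, -8) = -8
C (P2): min(-3, 9, -3) = -3
Root (P1): max(-8, -3) = -3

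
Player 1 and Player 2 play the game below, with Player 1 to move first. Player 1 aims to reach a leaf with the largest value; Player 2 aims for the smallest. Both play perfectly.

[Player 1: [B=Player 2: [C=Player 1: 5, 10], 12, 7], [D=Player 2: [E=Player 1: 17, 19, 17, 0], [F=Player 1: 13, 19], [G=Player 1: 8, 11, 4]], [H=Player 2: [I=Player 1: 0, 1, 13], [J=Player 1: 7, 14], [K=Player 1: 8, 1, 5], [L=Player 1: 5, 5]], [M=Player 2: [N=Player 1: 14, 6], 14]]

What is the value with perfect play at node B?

C: max(5, 10) = 10
B: min(10, 12, 7) = 7

7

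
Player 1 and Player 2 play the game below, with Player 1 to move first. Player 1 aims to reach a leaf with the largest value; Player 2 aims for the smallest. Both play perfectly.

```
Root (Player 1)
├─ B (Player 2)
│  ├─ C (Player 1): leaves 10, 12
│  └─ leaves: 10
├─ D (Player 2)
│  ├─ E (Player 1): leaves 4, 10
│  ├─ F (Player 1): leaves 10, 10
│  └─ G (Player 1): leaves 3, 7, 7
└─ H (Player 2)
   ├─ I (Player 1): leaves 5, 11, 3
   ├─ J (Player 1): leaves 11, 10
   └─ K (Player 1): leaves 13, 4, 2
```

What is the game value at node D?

E: max(4, 10) = 10
F: max(10, 10) = 10
G: max(3, 7, 7) = 7
D: min(10, 10, 7) = 7

7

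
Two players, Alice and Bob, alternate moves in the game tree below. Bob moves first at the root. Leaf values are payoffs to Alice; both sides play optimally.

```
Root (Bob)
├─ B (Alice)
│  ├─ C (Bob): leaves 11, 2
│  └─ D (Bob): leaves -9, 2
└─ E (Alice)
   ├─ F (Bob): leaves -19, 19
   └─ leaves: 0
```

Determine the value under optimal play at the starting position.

C (Bob): min(11, 2) = 2
D (Bob): min(-9, 2) = -9
B (Alice): max(2, -9) = 2
F (Bob): min(-19, 19) = -19
E (Alice): max(-19, 0) = 0
Root (Bob): min(2, 0) = 0

0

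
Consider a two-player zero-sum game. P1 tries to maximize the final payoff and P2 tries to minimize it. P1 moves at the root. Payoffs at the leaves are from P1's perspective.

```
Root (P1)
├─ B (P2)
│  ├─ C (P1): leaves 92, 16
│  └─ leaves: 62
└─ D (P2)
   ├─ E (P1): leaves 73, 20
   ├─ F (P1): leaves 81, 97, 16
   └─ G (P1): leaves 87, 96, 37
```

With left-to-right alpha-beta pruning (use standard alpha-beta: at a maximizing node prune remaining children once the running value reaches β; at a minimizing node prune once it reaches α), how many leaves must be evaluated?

7

C [α=-∞,β=+∞]: v=92
B [α=-∞,β=+∞]: v=62
E [α=62,β=+∞]: v=73
F [α=62,β=73]: v=81 after child 1 ≥ β → β-cutoff, skip 2
G [α=62,β=73]: v=87 after child 1 ≥ β → β-cutoff, skip 2
D [α=62,β=+∞]: v=73
Root [α=-∞,β=+∞]: v=73
Leaves evaluated: 7 of 11.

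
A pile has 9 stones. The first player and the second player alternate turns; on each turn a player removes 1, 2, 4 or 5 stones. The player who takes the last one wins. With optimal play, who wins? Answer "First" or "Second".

Second

Positions where the player to move wins (W) vs loses (L):
i:   0  1  2  3  4  5  6  7  8  9
     L  W  W  L  W  W  L  W  W  L
Position 9 is L, so the second player wins.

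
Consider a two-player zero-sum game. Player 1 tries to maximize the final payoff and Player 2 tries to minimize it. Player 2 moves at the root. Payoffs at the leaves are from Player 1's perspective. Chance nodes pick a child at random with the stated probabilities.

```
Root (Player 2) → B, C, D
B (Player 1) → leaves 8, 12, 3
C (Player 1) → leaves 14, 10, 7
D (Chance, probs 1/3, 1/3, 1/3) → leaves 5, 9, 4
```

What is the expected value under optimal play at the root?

B (Player 1): max(8, 12, 3) = 12
C (Player 1): max(14, 10, 7) = 14
D (Chance): 1/3·5 + 1/3·9 + 1/3·4 = 6
Root (Player 2): min(12, 14, 6) = 6

6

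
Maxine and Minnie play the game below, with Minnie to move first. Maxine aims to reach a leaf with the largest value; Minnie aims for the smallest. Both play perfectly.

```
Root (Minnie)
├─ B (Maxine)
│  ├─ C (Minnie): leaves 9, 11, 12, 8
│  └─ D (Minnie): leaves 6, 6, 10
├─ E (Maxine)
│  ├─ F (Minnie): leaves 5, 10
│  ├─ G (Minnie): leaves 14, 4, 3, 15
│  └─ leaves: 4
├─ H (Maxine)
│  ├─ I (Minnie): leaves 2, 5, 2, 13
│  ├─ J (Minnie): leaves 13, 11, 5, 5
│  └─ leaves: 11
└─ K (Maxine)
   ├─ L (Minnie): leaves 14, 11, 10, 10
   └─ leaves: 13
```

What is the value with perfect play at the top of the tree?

5

C (Minnie): min(9, 11, 12, 8) = 8
D (Minnie): min(6, 6, 10) = 6
B (Maxine): max(8, 6) = 8
F (Minnie): min(5, 10) = 5
G (Minnie): min(14, 4, 3, 15) = 3
E (Maxine): max(5, 3, 4) = 5
I (Minnie): min(2, 5, 2, 13) = 2
J (Minnie): min(13, 11, 5, 5) = 5
H (Maxine): max(2, 5, 11) = 11
L (Minnie): min(14, 11, 10, 10) = 10
K (Maxine): max(10, 13) = 13
Root (Minnie): min(8, 5, 11, 13) = 5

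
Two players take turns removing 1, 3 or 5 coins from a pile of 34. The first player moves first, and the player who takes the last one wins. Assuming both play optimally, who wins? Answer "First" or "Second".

Second

i:   0  1  2  3  4  5  6  7  8  9 10 11 12 13 14 15 16 17 18 19 20 21 22 23 24 25 26 27 28 29 30 31 32 33 34
     L  W  L  W  L  W  L  W  L  W  L  W  L  W  L  W  L  W  L  W  L  W  L  W  L  W  L  W  L  W  L  W  L  W  L
Position 34 is L, so the second player wins.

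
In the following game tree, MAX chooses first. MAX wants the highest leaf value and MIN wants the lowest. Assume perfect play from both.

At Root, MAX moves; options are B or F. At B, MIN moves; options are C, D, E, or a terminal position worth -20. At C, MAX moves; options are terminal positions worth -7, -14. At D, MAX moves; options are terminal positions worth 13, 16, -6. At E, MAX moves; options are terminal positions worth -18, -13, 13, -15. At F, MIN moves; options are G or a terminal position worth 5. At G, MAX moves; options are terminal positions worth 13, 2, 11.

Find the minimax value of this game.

5

C (MAX): max(-7, -14) = -7
D (MAX): max(13, 16, -6) = 16
E (MAX): max(-18, -13, 13, -15) = 13
B (MIN): min(-7, 16, 13, -20) = -20
G (MAX): max(13, 2, 11) = 13
F (MIN): min(13, 5) = 5
Root (MAX): max(-20, 5) = 5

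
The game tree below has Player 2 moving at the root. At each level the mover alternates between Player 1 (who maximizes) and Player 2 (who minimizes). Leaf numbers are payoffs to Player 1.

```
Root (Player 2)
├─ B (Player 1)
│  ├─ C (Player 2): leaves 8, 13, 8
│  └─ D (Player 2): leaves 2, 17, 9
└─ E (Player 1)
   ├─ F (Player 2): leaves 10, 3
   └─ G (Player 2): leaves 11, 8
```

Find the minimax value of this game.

C (Player 2): min(8, 13, 8) = 8
D (Player 2): min(2, 17, 9) = 2
B (Player 1): max(8, 2) = 8
F (Player 2): min(10, 3) = 3
G (Player 2): min(11, 8) = 8
E (Player 1): max(3, 8) = 8
Root (Player 2): min(8, 8) = 8

8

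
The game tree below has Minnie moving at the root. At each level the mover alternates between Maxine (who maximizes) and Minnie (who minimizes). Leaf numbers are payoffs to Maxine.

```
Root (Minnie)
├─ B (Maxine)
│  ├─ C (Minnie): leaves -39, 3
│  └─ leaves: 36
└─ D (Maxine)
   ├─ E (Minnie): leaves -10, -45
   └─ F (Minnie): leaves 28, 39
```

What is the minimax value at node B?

C: min(-39, 3) = -39
B: max(-39, 36) = 36

36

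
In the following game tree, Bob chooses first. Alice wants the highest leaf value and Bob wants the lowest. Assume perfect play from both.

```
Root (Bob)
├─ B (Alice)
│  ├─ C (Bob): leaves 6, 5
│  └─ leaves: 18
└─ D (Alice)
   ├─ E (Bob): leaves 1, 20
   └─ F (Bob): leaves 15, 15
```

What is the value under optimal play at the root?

15

C (Bob): min(6, 5) = 5
B (Alice): max(5, 18) = 18
E (Bob): min(1, 20) = 1
F (Bob): min(15, 15) = 15
D (Alice): max(1, 15) = 15
Root (Bob): min(18, 15) = 15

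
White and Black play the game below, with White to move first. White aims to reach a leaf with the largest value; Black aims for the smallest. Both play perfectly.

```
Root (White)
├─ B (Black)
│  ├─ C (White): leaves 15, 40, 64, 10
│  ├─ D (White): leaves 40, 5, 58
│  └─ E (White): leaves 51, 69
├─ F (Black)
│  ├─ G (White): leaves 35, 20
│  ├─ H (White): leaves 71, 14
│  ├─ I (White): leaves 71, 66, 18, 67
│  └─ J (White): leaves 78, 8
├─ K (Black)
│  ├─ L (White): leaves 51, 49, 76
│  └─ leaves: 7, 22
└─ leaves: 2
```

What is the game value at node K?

L: max(51, 49, 76) = 76
K: min(76, 7, 22) = 7

7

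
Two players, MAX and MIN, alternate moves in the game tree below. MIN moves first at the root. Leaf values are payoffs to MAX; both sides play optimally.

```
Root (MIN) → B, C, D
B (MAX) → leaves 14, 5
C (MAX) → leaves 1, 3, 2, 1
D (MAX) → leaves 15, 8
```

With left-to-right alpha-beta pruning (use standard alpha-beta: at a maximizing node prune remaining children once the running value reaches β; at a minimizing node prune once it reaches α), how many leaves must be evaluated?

B [α=-∞,β=+∞]: v=14
C [α=-∞,β=14]: v=3
D [α=-∞,β=3]: v=15 after child 1 ≥ β → β-cutoff, skip 1
Root [α=-∞,β=+∞]: v=3
Leaves evaluated: 7 of 8.

7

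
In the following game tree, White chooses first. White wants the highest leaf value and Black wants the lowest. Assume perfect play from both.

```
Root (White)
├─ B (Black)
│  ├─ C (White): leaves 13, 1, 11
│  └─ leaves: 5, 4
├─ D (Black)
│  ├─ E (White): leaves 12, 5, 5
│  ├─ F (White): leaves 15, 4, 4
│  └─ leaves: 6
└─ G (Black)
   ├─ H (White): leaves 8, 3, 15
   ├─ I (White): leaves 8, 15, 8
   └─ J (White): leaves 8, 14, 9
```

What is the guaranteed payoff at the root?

C (White): max(13, 1, 11) = 13
B (Black): min(13, 5, 4) = 4
E (White): max(12, 5, 5) = 12
F (White): max(15, 4, 4) = 15
D (Black): min(12, 15, 6) = 6
H (White): max(8, 3, 15) = 15
I (White): max(8, 15, 8) = 15
J (White): max(8, 14, 9) = 14
G (Black): min(15, 15, 14) = 14
Root (White): max(4, 6, 14) = 14

14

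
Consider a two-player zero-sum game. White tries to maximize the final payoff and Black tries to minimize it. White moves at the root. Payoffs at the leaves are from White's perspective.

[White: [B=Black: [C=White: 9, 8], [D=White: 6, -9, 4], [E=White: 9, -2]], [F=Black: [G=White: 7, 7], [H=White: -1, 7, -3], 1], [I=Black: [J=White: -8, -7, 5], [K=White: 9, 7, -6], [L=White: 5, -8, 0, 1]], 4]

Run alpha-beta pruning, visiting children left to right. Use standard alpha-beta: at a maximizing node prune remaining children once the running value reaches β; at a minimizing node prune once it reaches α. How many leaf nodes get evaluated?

C [α=-∞,β=+∞]: v=9
D [α=-∞,β=9]: v=6
E [α=-∞,β=6]: v=9 after child 1 ≥ β → β-cutoff, skip 1
B [α=-∞,β=+∞]: v=6
G [α=6,β=+∞]: v=7
H [α=6,β=7]: v=7 after child 2 ≥ β → β-cutoff, skip 1
F [α=6,β=+∞]: v=1
J [α=6,β=+∞]: v=5
I [α=6,β=+∞]: v=5 after child 1 ≤ α → α-cutoff, skip 2
Root [α=-∞,β=+∞]: v=6
Leaves evaluated: 15 of 24.

15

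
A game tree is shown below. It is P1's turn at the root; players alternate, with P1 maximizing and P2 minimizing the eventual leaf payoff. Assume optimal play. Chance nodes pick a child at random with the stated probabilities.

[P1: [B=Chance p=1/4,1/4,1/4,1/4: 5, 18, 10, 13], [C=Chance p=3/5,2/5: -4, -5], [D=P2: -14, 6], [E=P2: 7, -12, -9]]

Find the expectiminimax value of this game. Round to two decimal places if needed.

11.5

B (Chance): 1/4·5 + 1/4·18 + 1/4·10 + 1/4·13 = 11.5
C (Chance): 3/5·-4 + 2/5·-5 = -4.4
D (P2): min(-14, 6) = -14
E (P2): min(7, -12, -9) = -12
Root (P1): max(11.5, -4.4, -14, -12) = 11.5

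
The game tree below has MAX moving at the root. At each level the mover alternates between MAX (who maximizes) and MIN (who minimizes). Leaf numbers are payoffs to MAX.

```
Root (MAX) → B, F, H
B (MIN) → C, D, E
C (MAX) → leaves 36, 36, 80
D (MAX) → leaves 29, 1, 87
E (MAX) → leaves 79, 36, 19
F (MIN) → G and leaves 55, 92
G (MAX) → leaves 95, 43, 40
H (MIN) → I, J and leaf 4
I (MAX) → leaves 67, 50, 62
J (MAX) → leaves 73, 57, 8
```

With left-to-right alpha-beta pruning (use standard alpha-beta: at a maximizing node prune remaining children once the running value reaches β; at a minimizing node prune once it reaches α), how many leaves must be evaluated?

16

C [α=-∞,β=+∞]: v=80
D [α=-∞,β=80]: v=87
E [α=-∞,β=80]: v=79
B [α=-∞,β=+∞]: v=79
G [α=79,β=+∞]: v=95
F [α=79,β=+∞]: v=55 after child 2 ≤ α → α-cutoff, skip 1
I [α=79,β=+∞]: v=67
H [α=79,β=+∞]: v=67 after child 1 ≤ α → α-cutoff, skip 2
Root [α=-∞,β=+∞]: v=79
Leaves evaluated: 16 of 21.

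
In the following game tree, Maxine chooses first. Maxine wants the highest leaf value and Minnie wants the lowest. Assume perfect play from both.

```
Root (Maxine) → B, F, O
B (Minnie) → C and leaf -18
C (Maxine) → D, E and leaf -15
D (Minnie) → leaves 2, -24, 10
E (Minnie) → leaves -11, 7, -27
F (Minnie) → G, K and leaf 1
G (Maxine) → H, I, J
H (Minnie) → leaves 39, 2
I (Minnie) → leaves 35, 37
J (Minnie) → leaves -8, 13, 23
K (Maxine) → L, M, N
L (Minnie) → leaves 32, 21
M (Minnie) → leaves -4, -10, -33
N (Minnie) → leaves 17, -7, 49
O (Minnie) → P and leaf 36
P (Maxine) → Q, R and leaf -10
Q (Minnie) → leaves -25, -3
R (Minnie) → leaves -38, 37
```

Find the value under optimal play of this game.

D (Minnie): min(2, -24, 10) = -24
E (Minnie): min(-11, 7, -27) = -27
C (Maxine): max(-24, -27, -15) = -15
B (Minnie): min(-15, -18) = -18
H (Minnie): min(39, 2) = 2
I (Minnie): min(35, 37) = 35
J (Minnie): min(-8, 13, 23) = -8
G (Maxine): max(2, 35, -8) = 35
L (Minnie): min(32, 21) = 21
M (Minnie): min(-4, -10, -33) = -33
N (Minnie): min(17, -7, 49) = -7
K (Maxine): max(21, -33, -7) = 21
F (Minnie): min(35, 21, 1) = 1
Q (Minnie): min(-25, -3) = -25
R (Minnie): min(-38, 37) = -38
P (Maxine): max(-25, -38, -10) = -10
O (Minnie): min(-10, 36) = -10
Root (Maxine): max(-18, 1, -10) = 1

1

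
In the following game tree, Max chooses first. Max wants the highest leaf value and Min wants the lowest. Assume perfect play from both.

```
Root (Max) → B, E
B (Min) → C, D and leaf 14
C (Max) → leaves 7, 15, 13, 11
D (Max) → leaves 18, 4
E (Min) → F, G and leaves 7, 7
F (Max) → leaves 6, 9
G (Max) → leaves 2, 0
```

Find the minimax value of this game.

14

C (Max): max(7, 15, 13, 11) = 15
D (Max): max(18, 4) = 18
B (Min): min(15, 18, 14) = 14
F (Max): max(6, 9) = 9
G (Max): max(2, 0) = 2
E (Min): min(9, 2, 7, 7) = 2
Root (Max): max(14, 2) = 14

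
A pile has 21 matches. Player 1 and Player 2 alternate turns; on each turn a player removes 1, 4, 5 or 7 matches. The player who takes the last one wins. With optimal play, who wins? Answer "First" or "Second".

First

Mark each pile size as W (mover wins) or L (mover loses):
i:   0  1  2  3  4  5  6  7  8  9 10 11 12 13 14 15 16 17 18 19 20 21
     L  W  L  W  W  W  W  W  L  W  L  W  W  W  W  W  L  W  L  W  W  W
Position 21 is W, so the first player wins.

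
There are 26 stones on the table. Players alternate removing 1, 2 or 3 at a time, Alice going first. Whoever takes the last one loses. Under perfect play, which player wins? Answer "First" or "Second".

i:   0  1  2  3  4  5  6  7  8  9 10 11 12 13 14 15 16 17 18 19 20 21 22 23 24 25 26
     W  L  W  W  W  L  W  W  W  L  W  W  W  L  W  W  W  L  W  W  W  L  W  W  W  L  W
Position 26 is W, so the first player wins.

First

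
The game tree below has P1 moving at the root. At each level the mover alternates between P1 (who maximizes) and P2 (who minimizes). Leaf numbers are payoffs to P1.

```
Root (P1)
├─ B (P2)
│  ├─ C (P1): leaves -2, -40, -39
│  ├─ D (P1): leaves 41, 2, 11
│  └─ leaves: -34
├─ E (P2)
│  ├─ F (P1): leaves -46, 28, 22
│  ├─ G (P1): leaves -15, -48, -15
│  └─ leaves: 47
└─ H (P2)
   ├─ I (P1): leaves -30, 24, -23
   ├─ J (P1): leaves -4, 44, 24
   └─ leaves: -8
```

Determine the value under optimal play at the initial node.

C (P1): max(-2, -40, -39) = -2
D (P1): max(41, 2, 11) = 41
B (P2): min(-2, 41, -34) = -34
F (P1): max(-46, 28, 22) = 28
G (P1): max(-15, -48, -15) = -15
E (P2): min(28, -15, 47) = -15
I (P1): max(-30, 24, -23) = 24
J (P1): max(-4, 44, 24) = 44
H (P2): min(24, 44, -8) = -8
Root (P1): max(-34, -15, -8) = -8

-8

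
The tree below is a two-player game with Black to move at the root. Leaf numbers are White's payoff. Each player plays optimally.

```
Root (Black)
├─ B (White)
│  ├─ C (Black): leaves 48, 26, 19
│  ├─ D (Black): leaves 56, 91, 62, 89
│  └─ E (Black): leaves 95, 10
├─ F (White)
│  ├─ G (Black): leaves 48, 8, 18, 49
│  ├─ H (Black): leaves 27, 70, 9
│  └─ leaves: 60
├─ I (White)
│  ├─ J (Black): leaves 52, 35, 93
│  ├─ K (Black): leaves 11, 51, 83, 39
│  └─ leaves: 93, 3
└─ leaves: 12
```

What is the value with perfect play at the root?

12

C (Black): min(48, 26, 19) = 19
D (Black): min(56, 91, 62, 89) = 56
E (Black): min(95, 10) = 10
B (White): max(19, 56, 10) = 56
G (Black): min(48, 8, 18, 49) = 8
H (Black): min(27, 70, 9) = 9
F (White): max(8, 9, 60) = 60
J (Black): min(52, 35, 93) = 35
K (Black): min(11, 51, 83, 39) = 11
I (White): max(35, 11, 93, 3) = 93
Root (Black): min(56, 60, 93, 12) = 12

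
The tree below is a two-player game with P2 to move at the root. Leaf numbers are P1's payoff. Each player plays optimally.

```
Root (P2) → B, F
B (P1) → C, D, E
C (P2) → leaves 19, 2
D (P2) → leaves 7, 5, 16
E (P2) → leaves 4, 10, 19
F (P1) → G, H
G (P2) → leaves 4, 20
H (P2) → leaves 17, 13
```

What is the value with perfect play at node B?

5

C: min(19, 2) = 2
D: min(7, 5, 16) = 5
E: min(4, 10, 19) = 4
B: max(2, 5, 4) = 5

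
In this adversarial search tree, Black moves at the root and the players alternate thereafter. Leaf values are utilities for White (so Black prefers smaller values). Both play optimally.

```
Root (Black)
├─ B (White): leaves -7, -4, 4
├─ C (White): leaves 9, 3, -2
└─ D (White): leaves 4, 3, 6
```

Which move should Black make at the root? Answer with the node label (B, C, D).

B (White): max(-7, -4, 4) = 4
C (White): max(9, 3, -2) = 9
D (White): max(4, 3, 6) = 6
Root (Black): min(4, 9, 6) = 4
Black picks the child with the lowest value: B (value 4).

B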